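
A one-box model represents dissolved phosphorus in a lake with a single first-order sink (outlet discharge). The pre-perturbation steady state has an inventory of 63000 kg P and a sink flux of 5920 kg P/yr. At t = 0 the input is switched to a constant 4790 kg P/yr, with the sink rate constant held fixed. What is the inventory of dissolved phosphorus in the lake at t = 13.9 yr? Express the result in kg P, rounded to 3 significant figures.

54200 kg P

τ = M₀/F₀ = 63000/5920 = 10.64 yr; rate constant k = 1/τ.
New steady state M_∞ = F₁/k = F₁·τ = 4790 × 10.64 = 50975 kg P.
M(t) = M_∞ + (M₀ − M_∞)·e^(−t/τ); t/τ = 13.9/10.64 = 1.306, so e^(−t/τ) = 0.2709.
M(t) = 50975 + 12030 × 0.2709 = 54232 kg P.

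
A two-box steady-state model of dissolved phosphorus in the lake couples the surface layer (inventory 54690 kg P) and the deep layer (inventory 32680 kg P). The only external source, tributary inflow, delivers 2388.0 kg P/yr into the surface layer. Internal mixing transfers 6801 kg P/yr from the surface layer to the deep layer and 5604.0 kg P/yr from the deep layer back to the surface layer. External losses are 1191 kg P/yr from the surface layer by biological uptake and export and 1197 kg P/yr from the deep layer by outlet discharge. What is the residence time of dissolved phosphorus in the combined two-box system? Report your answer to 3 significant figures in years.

For the system as a whole, the A↔B exchange is internal and contributes nothing to the throughput; only the external sinks remove mass.
M_total = 54690 + 32680 = 87370 kg P.
ΣF_external_out = 1191 + 1197 = 2388.0 kg P/yr.
τ = M_total / ΣF_ext = 87370 / 2388.0 = 36.59 yr.

36.6 yr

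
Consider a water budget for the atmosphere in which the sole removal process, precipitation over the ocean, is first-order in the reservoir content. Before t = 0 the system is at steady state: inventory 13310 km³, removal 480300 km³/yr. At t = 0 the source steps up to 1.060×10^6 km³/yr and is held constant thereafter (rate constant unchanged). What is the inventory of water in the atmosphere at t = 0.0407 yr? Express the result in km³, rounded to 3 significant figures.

Residence time τ = M₀/F₀ = 0.02771 yr. The eventual steady state is M_∞ = M₀·(F₁/F₀) = 13310 × 1.060×10^6/480300 = 29375 km³.
The anomaly ΔM(t) = M(t) − M_∞ decays as ΔM₀·e^(−t/τ) with ΔM₀ = 13310 − 29375 = −16060 km³.
At t = 0.0407 yr, e^(−t/τ) = e^(−1.469) = 0.2302, so ΔM = −3699 km³ and M = 29375 − 3699 = 25676 km³.

25700 km³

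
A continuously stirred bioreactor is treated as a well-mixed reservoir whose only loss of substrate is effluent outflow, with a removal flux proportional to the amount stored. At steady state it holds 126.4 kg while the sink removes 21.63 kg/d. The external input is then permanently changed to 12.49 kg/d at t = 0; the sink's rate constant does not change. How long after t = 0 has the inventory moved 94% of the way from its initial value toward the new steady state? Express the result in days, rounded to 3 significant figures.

τ = M₀/F₀ = 126.4/21.63 = 5.844 d.
The remaining gap fraction is e^(−t/τ); 94% covered ⇒ e^(−t/τ) = 0.0600.
t = −τ ln(0.0600) = 5.844 × 2.813 = 16.44 d.

16.4 d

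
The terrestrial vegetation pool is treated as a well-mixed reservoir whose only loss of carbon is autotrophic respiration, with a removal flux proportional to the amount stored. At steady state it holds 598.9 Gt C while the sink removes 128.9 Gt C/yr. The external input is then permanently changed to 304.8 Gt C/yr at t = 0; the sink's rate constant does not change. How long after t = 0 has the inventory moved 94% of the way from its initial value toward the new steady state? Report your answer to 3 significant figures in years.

13.1 yr

τ = M₀/F₀ = 598.9/128.9 = 4.646 yr.
The remaining gap fraction is e^(−t/τ); 94% covered ⇒ e^(−t/τ) = 0.0600.
t = −τ ln(0.0600) = 4.646 × 2.813 = 13.07 yr.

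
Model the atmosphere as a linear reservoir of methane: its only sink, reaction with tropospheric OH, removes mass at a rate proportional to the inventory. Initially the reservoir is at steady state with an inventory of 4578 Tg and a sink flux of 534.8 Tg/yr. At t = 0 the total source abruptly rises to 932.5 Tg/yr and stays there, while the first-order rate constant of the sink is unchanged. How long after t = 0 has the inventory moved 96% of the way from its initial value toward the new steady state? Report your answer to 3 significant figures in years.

27.6 yr

τ = M₀/F₀ = 4578/534.8 = 8.560 yr.
The remaining gap fraction is e^(−t/τ); 96% covered ⇒ e^(−t/τ) = 0.0400.
t = −τ ln(0.0400) = 8.560 × 3.219 = 27.55 yr.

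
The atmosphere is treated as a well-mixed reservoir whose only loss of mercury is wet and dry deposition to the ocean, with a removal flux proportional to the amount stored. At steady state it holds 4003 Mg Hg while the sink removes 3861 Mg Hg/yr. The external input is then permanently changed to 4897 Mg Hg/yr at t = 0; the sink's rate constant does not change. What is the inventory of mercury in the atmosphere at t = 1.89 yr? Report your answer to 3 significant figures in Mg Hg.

4900 Mg Hg

The sink rate constant is k = F₀/M₀ = 3861/4003 = 0.9645 yr⁻¹.
Solving dM/dt = F₁ − kM with M(0) = M₀ gives M(t) = F₁/k + (M₀ − F₁/k)·e^(−kt).
F₁/k = 4897/0.9645 = 5077.1 Mg Hg; kt = 0.9645 × 1.89 = 1.823, e^(−kt) = 0.1615.
M(1.89) = 5077.1 + (4003 − 5077.1) × 0.1615 = 5077.1 − 173.5 = 4903.6 Mg Hg.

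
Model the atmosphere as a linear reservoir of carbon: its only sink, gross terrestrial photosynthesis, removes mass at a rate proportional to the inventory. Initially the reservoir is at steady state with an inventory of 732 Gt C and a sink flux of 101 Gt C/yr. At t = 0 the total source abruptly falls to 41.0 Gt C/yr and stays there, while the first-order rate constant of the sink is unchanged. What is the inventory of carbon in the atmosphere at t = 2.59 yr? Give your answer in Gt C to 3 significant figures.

601 Gt C

Residence time τ = M₀/F₀ = 7.248 yr. The eventual steady state is M_∞ = M₀·(F₁/F₀) = 732 × 41.0/101 = 297.15 Gt C.
The anomaly ΔM(t) = M(t) − M_∞ decays as ΔM₀·e^(−t/τ) with ΔM₀ = 732 − 297.15 = 434.9 Gt C.
At t = 2.59 yr, e^(−t/τ) = e^(−0.3574) = 0.6995, so ΔM = 304.2 Gt C and M = 297.15 + 304.2 = 601.34 Gt C.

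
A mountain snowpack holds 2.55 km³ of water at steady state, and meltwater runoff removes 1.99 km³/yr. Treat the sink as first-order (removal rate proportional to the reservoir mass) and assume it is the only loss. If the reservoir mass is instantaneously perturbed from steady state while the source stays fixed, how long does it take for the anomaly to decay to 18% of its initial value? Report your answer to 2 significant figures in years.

2.2 yr

For a linear reservoir the anomaly decays as exp(−t/τ) with τ = M/F = 2.55/1.99 = 1.281 yr.
exp(−t/τ) = 0.18 ⇒ t = −τ ln(0.18) = 1.281 × 1.715 = 2.197 yr.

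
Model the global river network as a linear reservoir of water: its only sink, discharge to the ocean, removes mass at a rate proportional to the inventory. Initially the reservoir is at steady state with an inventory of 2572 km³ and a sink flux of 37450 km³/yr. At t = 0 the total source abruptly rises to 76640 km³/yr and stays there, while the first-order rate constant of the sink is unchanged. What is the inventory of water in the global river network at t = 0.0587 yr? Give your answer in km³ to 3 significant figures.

4120 km³

The sink rate constant is k = F₀/M₀ = 37450/2572 = 14.56 yr⁻¹.
Solving dM/dt = F₁ − kM with M(0) = M₀ gives M(t) = F₁/k + (M₀ − F₁/k)·e^(−kt).
F₁/k = 76640/14.56 = 5263.5 km³; kt = 14.56 × 0.0587 = 0.8547, e^(−kt) = 0.4254.
M(0.0587) = 5263.5 + (2572 − 5263.5) × 0.4254 = 5263.5 − 1145 = 4118.5 km³.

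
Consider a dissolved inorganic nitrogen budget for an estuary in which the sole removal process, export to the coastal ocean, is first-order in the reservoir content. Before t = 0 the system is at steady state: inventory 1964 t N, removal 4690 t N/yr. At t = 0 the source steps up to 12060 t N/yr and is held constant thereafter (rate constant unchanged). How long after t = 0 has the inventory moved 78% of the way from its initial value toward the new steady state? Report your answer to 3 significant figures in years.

0.634 yr

τ = M₀/F₀ = 1964/4690 = 0.4188 yr.
The remaining gap fraction is e^(−t/τ); 78% covered ⇒ e^(−t/τ) = 0.220.
t = −τ ln(0.220) = 0.4188 × 1.514 = 0.6341 yr.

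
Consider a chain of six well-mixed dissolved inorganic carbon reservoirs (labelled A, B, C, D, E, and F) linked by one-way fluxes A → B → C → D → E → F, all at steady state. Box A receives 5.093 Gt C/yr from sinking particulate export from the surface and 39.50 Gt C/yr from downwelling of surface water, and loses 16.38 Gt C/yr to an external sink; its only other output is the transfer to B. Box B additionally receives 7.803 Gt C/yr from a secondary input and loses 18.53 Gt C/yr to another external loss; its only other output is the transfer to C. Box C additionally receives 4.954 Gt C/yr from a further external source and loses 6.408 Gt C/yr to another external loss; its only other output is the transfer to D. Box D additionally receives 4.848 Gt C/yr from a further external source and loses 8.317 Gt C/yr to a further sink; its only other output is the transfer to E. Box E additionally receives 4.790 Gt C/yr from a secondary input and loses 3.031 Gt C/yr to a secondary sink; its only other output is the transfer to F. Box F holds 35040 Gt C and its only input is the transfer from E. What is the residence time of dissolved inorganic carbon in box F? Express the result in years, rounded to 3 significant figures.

Box A: F(A→B) = (5.093 + 39.50) − 16.38 = 28.213 Gt C/yr.
Box B: F(B→C) = (28.213 + 7.803) − 18.53 = 17.486 Gt C/yr.
Box C: F(C→D) = (17.486 + 4.954) − 6.408 = 16.032 Gt C/yr.
Box D: F(D→E) = (16.032 + 4.848) − 8.317 = 12.563 Gt C/yr.
Box E: F(E→F) = (12.563 + 4.790) − 3.031 = 14.322 Gt C/yr.
Box F throughput = its input = 14.322 Gt C/yr; τ = 35040 / 14.322 = 2447 yr.

2450 yr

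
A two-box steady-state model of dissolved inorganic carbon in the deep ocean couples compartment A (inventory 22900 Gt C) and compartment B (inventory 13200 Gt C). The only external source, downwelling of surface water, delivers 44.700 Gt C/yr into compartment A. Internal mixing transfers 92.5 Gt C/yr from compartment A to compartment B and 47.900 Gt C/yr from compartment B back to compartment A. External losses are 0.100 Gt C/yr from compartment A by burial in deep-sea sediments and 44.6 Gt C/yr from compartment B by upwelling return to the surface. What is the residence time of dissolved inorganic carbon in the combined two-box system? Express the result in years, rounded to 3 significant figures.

808 yr

Residence time in the combined system uses the total inventory and the total *external* removal — internal exchanges between the two boxes cancel.
M_total = 22900 + 13200 = 36100 Gt C.
ΣF_external_out = 0.100 + 44.6 = 44.700 Gt C/yr.
τ = M_total / ΣF_ext = 36100 / 44.700 = 807.6 yr.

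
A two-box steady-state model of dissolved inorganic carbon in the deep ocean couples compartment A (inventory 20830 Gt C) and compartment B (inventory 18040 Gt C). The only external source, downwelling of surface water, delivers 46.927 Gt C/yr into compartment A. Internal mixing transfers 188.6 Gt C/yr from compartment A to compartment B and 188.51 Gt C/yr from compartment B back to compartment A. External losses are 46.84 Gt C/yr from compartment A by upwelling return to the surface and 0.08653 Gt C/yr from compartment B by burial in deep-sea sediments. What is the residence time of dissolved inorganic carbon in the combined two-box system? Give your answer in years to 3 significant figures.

828 yr

Residence time in the combined system uses the total inventory and the total *external* removal — internal exchanges between the two boxes cancel.
M_total = 20830 + 18040 = 38870 Gt C.
ΣF_external_out = 46.84 + 0.08653 = 46.927 Gt C/yr.
τ = M_total / ΣF_ext = 38870 / 46.927 = 828.3 yr.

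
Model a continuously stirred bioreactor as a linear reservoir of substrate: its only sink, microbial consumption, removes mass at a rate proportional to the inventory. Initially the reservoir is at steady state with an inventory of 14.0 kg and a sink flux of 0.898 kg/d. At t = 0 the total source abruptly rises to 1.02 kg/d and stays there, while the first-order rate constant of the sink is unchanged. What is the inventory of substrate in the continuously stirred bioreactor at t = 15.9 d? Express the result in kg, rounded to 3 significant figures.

Residence time τ = M₀/F₀ = 15.59 d. The eventual steady state is M_∞ = M₀·(F₁/F₀) = 14.0 × 1.02/0.898 = 15.902 kg.
The anomaly ΔM(t) = M(t) − M_∞ decays as ΔM₀·e^(−t/τ) with ΔM₀ = 14.0 − 15.902 = −1.902 kg.
At t = 15.9 d, e^(−t/τ) = e^(−1.020) = 0.3606, so ΔM = −0.6859 kg and M = 15.902 − 0.6859 = 15.216 kg.

15.2 kg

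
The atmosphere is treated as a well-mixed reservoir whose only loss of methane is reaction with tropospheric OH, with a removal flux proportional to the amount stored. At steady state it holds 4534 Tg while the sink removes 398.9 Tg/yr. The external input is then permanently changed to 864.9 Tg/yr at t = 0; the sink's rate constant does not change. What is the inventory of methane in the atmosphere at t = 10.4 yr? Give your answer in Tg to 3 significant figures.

τ = M₀/F₀ = 4534/398.9 = 11.37 yr; rate constant k = 1/τ.
New steady state M_∞ = F₁/k = F₁·τ = 864.9 × 11.37 = 9830.7 Tg.
M(t) = M_∞ + (M₀ − M_∞)·e^(−t/τ); t/τ = 10.4/11.37 = 0.9150, so e^(−t/τ) = 0.4005.
M(t) = 9830.7 − 5297 × 0.4005 = 7709.2 Tg.

7710 Tg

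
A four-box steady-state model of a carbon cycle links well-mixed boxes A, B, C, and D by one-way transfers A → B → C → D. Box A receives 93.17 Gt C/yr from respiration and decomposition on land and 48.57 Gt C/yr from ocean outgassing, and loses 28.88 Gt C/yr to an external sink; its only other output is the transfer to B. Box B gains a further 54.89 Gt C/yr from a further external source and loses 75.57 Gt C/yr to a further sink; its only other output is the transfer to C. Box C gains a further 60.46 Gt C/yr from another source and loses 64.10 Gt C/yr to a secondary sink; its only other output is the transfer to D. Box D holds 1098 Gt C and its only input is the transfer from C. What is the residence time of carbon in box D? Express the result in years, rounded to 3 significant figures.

Box A: F(A→B) = (93.17 + 48.57) − 28.88 = 112.86 Gt C/yr.
Box B: F(B→C) = (112.86 + 54.89) − 75.57 = 92.180 Gt C/yr.
Box C: F(C→D) = (92.180 + 60.46) − 64.10 = 88.540 Gt C/yr.
Box D throughput = its input = 88.540 Gt C/yr; τ = 1098 / 88.540 = 12.40 yr.

12.4 yr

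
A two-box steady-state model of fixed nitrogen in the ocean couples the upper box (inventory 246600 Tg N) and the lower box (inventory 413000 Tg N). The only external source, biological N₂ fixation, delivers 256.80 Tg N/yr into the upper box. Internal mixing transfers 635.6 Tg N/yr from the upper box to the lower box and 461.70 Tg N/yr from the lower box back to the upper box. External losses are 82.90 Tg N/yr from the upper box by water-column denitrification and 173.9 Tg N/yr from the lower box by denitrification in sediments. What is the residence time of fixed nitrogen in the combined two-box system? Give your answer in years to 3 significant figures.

Treat the two boxes together as one reservoir: the mixing fluxes between them are internal recycling, so τ = ΣM / Σ(external losses).
M_total = 246600 + 413000 = 659600 Tg N.
ΣF_external_out = 82.90 + 173.9 = 256.80 Tg N/yr.
τ = M_total / ΣF_ext = 659600 / 256.80 = 2569 yr.

2570 yr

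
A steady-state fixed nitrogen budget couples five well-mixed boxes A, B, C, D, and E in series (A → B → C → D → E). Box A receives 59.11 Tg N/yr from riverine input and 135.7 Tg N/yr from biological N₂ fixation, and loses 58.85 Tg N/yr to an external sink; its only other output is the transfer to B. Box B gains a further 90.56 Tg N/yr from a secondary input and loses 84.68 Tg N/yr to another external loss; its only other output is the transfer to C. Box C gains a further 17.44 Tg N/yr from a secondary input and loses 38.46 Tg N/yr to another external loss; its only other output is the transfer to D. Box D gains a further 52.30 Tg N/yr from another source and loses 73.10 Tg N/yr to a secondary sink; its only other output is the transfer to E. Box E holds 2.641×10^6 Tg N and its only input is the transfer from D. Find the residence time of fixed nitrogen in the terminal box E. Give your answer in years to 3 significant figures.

26400 yr

Box A: F(A→B) = (59.11 + 135.7) − 58.85 = 135.96 Tg N/yr.
Box B: F(B→C) = (135.96 + 90.56) − 84.68 = 141.84 Tg N/yr.
Box C: F(C→D) = (141.84 + 17.44) − 38.46 = 120.82 Tg N/yr.
Box D: F(D→E) = (120.82 + 52.30) − 73.10 = 100.02 Tg N/yr.
Box E throughput = its input = 100.02 Tg N/yr; τ = 2.641×10^6 / 100.02 = 26400 yr.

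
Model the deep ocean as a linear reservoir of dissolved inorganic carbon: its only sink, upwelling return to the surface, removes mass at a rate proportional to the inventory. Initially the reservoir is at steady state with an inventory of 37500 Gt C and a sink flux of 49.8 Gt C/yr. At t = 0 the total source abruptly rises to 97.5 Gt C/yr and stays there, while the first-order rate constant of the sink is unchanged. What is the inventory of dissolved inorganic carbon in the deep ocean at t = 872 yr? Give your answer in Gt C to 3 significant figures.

τ = M₀/F₀ = 37500/49.8 = 753.0 yr; rate constant k = 1/τ.
New steady state M_∞ = F₁/k = F₁·τ = 97.5 × 753.0 = 73419 Gt C.
M(t) = M_∞ + (M₀ − M_∞)·e^(−t/τ); t/τ = 872/753.0 = 1.158, so e^(−t/τ) = 0.3141.
M(t) = 73419 − 35920 × 0.3141 = 62136 Gt C.

62100 Gt C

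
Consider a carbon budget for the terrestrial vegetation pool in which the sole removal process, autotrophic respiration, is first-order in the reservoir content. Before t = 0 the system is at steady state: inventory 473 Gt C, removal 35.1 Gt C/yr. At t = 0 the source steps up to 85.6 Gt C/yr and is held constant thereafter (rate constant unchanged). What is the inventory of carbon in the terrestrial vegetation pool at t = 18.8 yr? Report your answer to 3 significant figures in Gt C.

Residence time τ = M₀/F₀ = 13.48 yr. The eventual steady state is M_∞ = M₀·(F₁/F₀) = 473 × 85.6/35.1 = 1153.5 Gt C.
The anomaly ΔM(t) = M(t) − M_∞ decays as ΔM₀·e^(−t/τ) with ΔM₀ = 473 − 1153.5 = −680.5 Gt C.
At t = 18.8 yr, e^(−t/τ) = e^(−1.395) = 0.2478, so ΔM = −168.6 Gt C and M = 1153.5 − 168.6 = 984.89 Gt C.

985 Gt C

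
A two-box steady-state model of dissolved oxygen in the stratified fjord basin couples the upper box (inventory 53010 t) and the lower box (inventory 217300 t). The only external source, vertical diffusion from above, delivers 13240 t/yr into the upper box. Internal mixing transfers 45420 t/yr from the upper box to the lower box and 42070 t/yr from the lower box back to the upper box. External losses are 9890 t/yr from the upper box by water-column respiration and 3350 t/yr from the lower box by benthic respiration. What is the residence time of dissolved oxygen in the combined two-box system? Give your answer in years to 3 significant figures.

20.4 yr

Residence time in the combined system uses the total inventory and the total *external* removal — internal exchanges between the two boxes cancel.
M_total = 53010 + 217300 = 270310 t.
ΣF_external_out = 9890 + 3350 = 13240 t/yr.
τ = M_total / ΣF_ext = 270310 / 13240 = 20.42 yr.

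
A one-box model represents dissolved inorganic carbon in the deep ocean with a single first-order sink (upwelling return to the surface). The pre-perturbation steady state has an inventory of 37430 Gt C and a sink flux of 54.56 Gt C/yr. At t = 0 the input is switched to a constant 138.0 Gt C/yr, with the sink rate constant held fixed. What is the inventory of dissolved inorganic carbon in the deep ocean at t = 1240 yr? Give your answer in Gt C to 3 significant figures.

The sink rate constant is k = F₀/M₀ = 54.56/37430 = 0.001458 yr⁻¹.
Solving dM/dt = F₁ − kM with M(0) = M₀ gives M(t) = F₁/k + (M₀ − F₁/k)·e^(−kt).
F₁/k = 138.0/0.001458 = 94673 Gt C; kt = 0.001458 × 1240 = 1.807, e^(−kt) = 0.1641.
M(1240) = 94673 + (37430 − 94673) × 0.1641 = 94673 − 9392 = 85281 Gt C.

85300 Gt C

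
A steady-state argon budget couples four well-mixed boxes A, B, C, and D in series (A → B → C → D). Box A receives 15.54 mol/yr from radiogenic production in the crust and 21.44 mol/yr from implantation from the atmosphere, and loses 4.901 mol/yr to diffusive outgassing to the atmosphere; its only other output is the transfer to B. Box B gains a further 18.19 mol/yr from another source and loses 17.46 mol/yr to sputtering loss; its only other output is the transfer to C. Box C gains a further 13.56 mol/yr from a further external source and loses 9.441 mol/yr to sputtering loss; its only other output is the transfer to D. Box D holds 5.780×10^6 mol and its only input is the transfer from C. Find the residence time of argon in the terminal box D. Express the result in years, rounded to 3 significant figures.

Box A: F(A→B) = (15.54 + 21.44) − 4.901 = 32.079 mol/yr.
Box B: F(B→C) = (32.079 + 18.19) − 17.46 = 32.809 mol/yr.
Box C: F(C→D) = (32.809 + 13.56) − 9.441 = 36.928 mol/yr.
Box D throughput = its input = 36.928 mol/yr; τ = 5.780×10^6 / 36.928 = 156500 yr.

157000 yr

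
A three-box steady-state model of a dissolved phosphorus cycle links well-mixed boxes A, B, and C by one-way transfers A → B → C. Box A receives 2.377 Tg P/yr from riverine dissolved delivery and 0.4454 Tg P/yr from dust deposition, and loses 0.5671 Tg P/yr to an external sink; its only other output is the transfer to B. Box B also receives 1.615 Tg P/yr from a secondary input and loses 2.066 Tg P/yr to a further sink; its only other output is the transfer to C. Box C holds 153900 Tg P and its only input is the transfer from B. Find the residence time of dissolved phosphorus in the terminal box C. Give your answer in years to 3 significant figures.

Box A: F(A→B) = (2.377 + 0.4454) − 0.5671 = 2.2553 Tg P/yr.
Box B: F(B→C) = (2.2553 + 1.615) − 2.066 = 1.8043 Tg P/yr.
Box C throughput = its input = 1.8043 Tg P/yr; τ = 153900 / 1.8043 = 85300 yr.

85300 yr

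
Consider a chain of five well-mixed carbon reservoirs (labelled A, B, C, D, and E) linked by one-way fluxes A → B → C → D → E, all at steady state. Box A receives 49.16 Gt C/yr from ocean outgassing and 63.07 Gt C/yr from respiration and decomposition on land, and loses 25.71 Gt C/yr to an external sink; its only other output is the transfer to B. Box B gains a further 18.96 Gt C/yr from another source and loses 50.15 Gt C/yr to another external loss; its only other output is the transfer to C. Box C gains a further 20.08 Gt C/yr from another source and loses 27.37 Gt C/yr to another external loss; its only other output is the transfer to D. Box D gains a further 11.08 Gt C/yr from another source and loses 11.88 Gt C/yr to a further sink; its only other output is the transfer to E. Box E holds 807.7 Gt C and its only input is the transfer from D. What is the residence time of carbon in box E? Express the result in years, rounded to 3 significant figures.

17.1 yr

Box A: F(A→B) = (49.16 + 63.07) − 25.71 = 86.520 Gt C/yr.
Box B: F(B→C) = (86.520 + 18.96) − 50.15 = 55.330 Gt C/yr.
Box C: F(C→D) = (55.330 + 20.08) − 27.37 = 48.040 Gt C/yr.
Box D: F(D→E) = (48.040 + 11.08) − 11.88 = 47.240 Gt C/yr.
Box E throughput = its input = 47.240 Gt C/yr; τ = 807.7 / 47.240 = 17.10 yr.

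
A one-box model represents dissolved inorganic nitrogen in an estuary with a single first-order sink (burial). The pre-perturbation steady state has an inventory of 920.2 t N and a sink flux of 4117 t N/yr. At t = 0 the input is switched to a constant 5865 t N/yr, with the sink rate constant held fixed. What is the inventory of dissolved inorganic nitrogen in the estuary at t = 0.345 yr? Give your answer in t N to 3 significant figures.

1230 t N

Residence time τ = M₀/F₀ = 0.2235 yr. The eventual steady state is M_∞ = M₀·(F₁/F₀) = 920.2 × 5865/4117 = 1310.9 t N.
The anomaly ΔM(t) = M(t) − M_∞ decays as ΔM₀·e^(−t/τ) with ΔM₀ = 920.2 − 1310.9 = −390.7 t N.
At t = 0.345 yr, e^(−t/τ) = e^(−1.544) = 0.2136, so ΔM = −83.46 t N and M = 1310.9 − 83.46 = 1227.4 t N.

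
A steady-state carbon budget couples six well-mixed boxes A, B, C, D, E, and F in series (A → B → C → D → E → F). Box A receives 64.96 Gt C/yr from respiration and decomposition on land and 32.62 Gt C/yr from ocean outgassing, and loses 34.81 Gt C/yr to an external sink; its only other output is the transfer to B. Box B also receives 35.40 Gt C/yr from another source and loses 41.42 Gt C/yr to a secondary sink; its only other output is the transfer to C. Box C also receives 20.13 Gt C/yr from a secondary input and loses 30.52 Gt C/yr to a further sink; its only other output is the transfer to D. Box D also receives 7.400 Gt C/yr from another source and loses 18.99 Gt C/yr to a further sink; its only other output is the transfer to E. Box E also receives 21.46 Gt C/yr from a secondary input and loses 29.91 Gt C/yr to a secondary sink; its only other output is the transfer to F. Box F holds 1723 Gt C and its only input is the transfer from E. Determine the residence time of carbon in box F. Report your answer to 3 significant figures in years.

65.5 yr

Box A: F(A→B) = (64.96 + 32.62) − 34.81 = 62.770 Gt C/yr.
Box B: F(B→C) = (62.770 + 35.40) − 41.42 = 56.750 Gt C/yr.
Box C: F(C→D) = (56.750 + 20.13) − 30.52 = 46.360 Gt C/yr.
Box D: F(D→E) = (46.360 + 7.400) − 18.99 = 34.770 Gt C/yr.
Box E: F(E→F) = (34.770 + 21.46) − 29.91 = 26.320 Gt C/yr.
Box F throughput = its input = 26.320 Gt C/yr; τ = 1723 / 26.320 = 65.46 yr.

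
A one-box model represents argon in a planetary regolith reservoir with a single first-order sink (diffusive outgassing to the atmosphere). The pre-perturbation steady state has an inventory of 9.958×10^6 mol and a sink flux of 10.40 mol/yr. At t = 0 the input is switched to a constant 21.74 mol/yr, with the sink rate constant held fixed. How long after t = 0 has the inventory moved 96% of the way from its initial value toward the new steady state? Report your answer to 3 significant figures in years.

3.08×10^6 yr

τ = M₀/F₀ = 9.958×10^6/10.40 = 957500 yr.
The remaining gap fraction is e^(−t/τ); 96% covered ⇒ e^(−t/τ) = 0.0400.
t = −τ ln(0.0400) = 957500 × 3.219 = 3.082×10^6 yr.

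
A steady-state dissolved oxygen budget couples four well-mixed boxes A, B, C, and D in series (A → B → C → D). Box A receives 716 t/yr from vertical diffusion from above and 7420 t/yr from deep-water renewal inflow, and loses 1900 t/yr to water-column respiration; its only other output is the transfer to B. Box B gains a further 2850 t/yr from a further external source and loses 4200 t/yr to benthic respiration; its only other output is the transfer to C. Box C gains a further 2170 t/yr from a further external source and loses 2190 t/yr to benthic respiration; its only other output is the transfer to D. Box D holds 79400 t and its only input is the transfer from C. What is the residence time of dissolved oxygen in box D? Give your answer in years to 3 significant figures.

16.3 yr

Box A: F(A→B) = (716 + 7420) − 1900 = 6236.0 t/yr.
Box B: F(B→C) = (6236.0 + 2850) − 4200 = 4886.0 t/yr.
Box C: F(C→D) = (4886.0 + 2170) − 2190 = 4866.0 t/yr.
Box D throughput = its input = 4866.0 t/yr; τ = 79400 / 4866.0 = 16.32 yr.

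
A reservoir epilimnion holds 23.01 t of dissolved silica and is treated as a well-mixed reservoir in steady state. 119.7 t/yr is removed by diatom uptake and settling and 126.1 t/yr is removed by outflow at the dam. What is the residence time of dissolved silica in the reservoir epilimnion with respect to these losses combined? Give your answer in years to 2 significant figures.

0.094 yr

Total removal = 119.7 + 126.1 = 245.80 t/yr.
τ = M / ΣF_out = 23.01 / 245.80 = 0.09361 yr.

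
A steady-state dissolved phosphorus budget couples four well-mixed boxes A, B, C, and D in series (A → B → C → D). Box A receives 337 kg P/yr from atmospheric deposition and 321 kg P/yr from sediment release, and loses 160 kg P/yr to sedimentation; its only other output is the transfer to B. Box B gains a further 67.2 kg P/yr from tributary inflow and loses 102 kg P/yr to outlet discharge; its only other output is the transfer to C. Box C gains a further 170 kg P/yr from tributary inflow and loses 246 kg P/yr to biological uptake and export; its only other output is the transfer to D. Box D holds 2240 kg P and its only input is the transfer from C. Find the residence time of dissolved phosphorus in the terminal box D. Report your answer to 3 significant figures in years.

Box A: F(A→B) = (337 + 321) − 160 = 498.00 kg P/yr.
Box B: F(B→C) = (498.00 + 67.2) − 102 = 463.20 kg P/yr.
Box C: F(C→D) = (463.20 + 170) − 246 = 387.20 kg P/yr.
Box D throughput = its input = 387.20 kg P/yr; τ = 2240 / 387.20 = 5.785 yr.

5.79 yr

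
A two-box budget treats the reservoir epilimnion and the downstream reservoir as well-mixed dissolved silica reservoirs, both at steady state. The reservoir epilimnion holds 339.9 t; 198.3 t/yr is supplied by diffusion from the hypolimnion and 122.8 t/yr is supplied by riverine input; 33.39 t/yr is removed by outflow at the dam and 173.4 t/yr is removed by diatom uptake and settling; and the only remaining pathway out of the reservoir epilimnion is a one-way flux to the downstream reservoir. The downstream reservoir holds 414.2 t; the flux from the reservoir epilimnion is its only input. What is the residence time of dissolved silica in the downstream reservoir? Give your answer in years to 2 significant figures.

Balance the reservoir epilimnion: ΣF_in = 198.3 + 122.8 = 321.10 t/yr.
Flux to the downstream reservoir = ΣF_in − (33.39 + 173.4) = 114.31 t/yr.
At steady state the output of the downstream reservoir equals its input, 114.31 t/yr.
τ = M / F = 414.2 / 114.31 = 3.623 yr.

3.6 yr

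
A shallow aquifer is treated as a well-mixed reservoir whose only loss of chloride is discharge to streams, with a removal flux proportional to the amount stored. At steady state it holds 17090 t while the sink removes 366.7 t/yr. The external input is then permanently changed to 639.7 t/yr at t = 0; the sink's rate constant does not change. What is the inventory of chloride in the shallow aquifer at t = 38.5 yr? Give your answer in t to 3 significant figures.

24200 t

Residence time τ = M₀/F₀ = 46.60 yr. The eventual steady state is M_∞ = M₀·(F₁/F₀) = 17090 × 639.7/366.7 = 29813 t.
The anomaly ΔM(t) = M(t) − M_∞ decays as ΔM₀·e^(−t/τ) with ΔM₀ = 17090 − 29813 = −12720 t.
At t = 38.5 yr, e^(−t/τ) = e^(−0.8261) = 0.4378, so ΔM = −5570 t and M = 29813 − 5570 = 24244 t.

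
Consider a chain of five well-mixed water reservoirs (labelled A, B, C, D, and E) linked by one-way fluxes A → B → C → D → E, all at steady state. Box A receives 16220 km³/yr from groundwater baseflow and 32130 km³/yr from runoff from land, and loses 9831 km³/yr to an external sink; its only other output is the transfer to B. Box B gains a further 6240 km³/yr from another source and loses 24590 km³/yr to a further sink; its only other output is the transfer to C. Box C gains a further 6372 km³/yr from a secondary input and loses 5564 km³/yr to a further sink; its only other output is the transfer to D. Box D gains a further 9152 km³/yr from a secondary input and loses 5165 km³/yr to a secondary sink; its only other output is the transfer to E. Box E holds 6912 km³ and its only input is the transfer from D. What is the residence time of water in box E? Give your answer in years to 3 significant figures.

Box A: F(A→B) = (16220 + 32130) − 9831 = 38519 km³/yr.
Box B: F(B→C) = (38519 + 6240) − 24590 = 20169 km³/yr.
Box C: F(C→D) = (20169 + 6372) − 5564 = 20977 km³/yr.
Box D: F(D→E) = (20977 + 9152) − 5165 = 24964 km³/yr.
Box E throughput = its input = 24964 km³/yr; τ = 6912 / 24964 = 0.2769 yr.

0.277 yr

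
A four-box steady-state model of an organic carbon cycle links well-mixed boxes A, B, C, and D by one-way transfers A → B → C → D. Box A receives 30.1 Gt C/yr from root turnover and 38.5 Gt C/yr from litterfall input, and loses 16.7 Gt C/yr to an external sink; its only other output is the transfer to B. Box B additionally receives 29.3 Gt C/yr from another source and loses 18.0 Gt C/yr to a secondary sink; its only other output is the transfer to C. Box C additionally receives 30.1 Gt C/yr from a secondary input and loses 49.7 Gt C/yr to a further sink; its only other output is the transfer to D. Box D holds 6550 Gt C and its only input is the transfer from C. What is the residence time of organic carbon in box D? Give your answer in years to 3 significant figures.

150 yr

Box A: F(A→B) = (30.1 + 38.5) − 16.7 = 51.900 Gt C/yr.
Box B: F(B→C) = (51.900 + 29.3) − 18.0 = 63.200 Gt C/yr.
Box C: F(C→D) = (63.200 + 30.1) − 49.7 = 43.600 Gt C/yr.
Box D throughput = its input = 43.600 Gt C/yr; τ = 6550 / 43.600 = 150.2 yr.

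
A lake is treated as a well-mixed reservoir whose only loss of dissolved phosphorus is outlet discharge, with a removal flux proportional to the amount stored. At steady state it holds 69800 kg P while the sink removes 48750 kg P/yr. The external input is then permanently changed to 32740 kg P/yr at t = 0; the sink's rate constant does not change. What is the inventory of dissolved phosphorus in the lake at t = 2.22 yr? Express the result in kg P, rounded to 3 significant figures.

51700 kg P

Residence time τ = M₀/F₀ = 1.432 yr. The eventual steady state is M_∞ = M₀·(F₁/F₀) = 69800 × 32740/48750 = 46877 kg P.
The anomaly ΔM(t) = M(t) − M_∞ decays as ΔM₀·e^(−t/τ) with ΔM₀ = 69800 − 46877 = 22920 kg P.
At t = 2.22 yr, e^(−t/τ) = e^(−1.551) = 0.2121, so ΔM = 4863 kg P and M = 46877 + 4863 = 51740 kg P.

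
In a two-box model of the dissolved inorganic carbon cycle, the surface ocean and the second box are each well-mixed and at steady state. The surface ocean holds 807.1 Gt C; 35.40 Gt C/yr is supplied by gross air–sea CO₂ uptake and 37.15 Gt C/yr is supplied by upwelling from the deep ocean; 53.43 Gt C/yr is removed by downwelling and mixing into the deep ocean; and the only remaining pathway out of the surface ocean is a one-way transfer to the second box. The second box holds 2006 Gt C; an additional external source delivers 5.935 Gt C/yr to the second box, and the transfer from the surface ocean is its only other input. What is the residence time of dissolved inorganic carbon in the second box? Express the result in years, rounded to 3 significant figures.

80.1 yr

Balance the surface ocean: ΣF_in = 35.40 + 37.15 = 72.550 Gt C/yr.
Transfer to the second box = ΣF_in − (53.43) = 19.120 Gt C/yr.
Total input to the second box = 19.120 + 5.935 = 25.055 Gt C/yr; at steady state this equals its total output.
τ = M / F = 2006 / 25.055 = 80.06 yr.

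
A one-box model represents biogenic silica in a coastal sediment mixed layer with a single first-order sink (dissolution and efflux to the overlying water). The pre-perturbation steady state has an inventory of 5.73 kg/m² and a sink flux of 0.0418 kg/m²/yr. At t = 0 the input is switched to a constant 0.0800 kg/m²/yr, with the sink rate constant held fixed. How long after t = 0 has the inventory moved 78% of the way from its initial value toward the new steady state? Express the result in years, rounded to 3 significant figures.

τ = M₀/F₀ = 5.73/0.0418 = 137.1 yr.
The remaining gap fraction is e^(−t/τ); 78% covered ⇒ e^(−t/τ) = 0.220.
t = −τ ln(0.220) = 137.1 × 1.514 = 207.6 yr.

208 yr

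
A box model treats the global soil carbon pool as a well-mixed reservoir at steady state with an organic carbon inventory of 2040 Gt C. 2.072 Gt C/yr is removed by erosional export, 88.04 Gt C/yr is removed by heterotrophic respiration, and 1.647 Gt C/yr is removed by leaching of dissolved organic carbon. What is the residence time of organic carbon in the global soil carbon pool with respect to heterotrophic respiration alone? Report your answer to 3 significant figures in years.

Residence time with respect to a single sink: τ = M / F_sink.
τ = 2040 / 88.04 = 23.17 yr.

23.2 yr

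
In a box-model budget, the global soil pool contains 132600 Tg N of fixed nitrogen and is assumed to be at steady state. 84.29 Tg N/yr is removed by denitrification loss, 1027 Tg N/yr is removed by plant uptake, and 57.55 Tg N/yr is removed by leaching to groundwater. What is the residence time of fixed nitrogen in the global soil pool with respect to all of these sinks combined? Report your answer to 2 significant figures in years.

110 yr

Total removal flux = 84.29 + 1027 + 57.55 = 1168.8 Tg N/yr.
τ = M / ΣF_out = 132600 / 1168.8 = 113.4 yr.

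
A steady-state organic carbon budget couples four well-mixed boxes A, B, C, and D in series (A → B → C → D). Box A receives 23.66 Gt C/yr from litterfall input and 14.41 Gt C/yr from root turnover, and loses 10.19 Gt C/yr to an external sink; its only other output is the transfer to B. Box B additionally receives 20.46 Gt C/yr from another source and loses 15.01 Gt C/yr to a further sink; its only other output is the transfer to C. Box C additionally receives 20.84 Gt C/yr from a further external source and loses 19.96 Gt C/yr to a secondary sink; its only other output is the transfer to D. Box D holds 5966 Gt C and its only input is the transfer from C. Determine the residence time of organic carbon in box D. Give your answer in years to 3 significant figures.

Box A: F(A→B) = (23.66 + 14.41) − 10.19 = 27.880 Gt C/yr.
Box B: F(B→C) = (27.880 + 20.46) − 15.01 = 33.330 Gt C/yr.
Box C: F(C→D) = (33.330 + 20.84) − 19.96 = 34.210 Gt C/yr.
Box D throughput = its input = 34.210 Gt C/yr; τ = 5966 / 34.210 = 174.4 yr.

174 yr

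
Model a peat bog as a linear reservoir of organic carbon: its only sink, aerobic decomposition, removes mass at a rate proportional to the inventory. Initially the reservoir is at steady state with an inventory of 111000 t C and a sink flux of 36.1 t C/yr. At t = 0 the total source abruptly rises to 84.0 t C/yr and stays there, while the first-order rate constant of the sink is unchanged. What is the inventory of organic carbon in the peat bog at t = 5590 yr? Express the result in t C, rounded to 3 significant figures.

τ = M₀/F₀ = 111000/36.1 = 3075 yr; rate constant k = 1/τ.
New steady state M_∞ = F₁/k = F₁·τ = 84.0 × 3075 = 258280 t C.
M(t) = M_∞ + (M₀ − M_∞)·e^(−t/τ); t/τ = 5590/3075 = 1.818, so e^(−t/τ) = 0.1623.
M(t) = 258280 − 147300 × 0.1623 = 234370 t C.

234000 t C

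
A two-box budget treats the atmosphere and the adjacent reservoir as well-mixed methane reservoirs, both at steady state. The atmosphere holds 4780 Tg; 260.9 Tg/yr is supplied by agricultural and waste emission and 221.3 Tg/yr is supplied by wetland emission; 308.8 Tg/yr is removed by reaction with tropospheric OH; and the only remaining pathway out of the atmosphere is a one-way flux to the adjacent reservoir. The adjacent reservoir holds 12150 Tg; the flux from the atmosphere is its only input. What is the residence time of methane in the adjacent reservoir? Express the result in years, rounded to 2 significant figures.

Balance the atmosphere: ΣF_in = 260.9 + 221.3 = 482.20 Tg/yr.
Flux to the adjacent reservoir = ΣF_in − (308.8) = 173.40 Tg/yr.
At steady state the output of the adjacent reservoir equals its input, 173.40 Tg/yr.
τ = M / F = 12150 / 173.40 = 70.07 yr.

70 yr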